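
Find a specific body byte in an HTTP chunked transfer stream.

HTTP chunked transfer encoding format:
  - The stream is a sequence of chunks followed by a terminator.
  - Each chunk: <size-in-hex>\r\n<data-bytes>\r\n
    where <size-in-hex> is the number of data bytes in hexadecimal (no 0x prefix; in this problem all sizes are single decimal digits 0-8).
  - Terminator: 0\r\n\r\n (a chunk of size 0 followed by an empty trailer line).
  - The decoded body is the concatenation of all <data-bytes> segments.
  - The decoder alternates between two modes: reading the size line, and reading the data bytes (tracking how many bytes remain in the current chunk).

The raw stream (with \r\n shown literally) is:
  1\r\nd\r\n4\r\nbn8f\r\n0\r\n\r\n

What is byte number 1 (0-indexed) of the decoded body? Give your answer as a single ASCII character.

Chunk 1: stream[0..1]='1' size=0x1=1, data at stream[3..4]='d' -> body[0..1], body so far='d'
Chunk 2: stream[6..7]='4' size=0x4=4, data at stream[9..13]='bn8f' -> body[1..5], body so far='dbn8f'
Chunk 3: stream[15..16]='0' size=0 (terminator). Final body='dbn8f' (5 bytes)
Body byte 1 = 'b'

Answer: b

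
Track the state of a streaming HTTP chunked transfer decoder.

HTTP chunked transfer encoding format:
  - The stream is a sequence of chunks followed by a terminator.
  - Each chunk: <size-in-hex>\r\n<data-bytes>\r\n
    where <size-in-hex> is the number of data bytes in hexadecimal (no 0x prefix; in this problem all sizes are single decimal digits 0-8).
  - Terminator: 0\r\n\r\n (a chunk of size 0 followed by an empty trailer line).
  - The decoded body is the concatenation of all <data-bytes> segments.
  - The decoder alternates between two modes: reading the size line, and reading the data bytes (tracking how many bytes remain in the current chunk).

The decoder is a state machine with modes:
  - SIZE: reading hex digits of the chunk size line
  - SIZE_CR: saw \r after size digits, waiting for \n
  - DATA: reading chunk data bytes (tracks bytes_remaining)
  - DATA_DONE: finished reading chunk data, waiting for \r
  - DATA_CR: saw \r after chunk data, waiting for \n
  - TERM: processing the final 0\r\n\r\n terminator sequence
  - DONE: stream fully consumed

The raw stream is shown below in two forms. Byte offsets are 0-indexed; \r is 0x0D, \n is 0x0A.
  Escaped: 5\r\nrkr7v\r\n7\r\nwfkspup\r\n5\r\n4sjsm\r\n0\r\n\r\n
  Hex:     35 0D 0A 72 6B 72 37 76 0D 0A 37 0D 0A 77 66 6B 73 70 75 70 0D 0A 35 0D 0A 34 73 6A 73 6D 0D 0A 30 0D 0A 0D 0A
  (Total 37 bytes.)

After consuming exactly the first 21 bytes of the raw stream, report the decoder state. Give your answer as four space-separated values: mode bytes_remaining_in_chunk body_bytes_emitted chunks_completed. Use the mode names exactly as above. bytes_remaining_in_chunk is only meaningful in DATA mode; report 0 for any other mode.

Answer: DATA_CR 0 12 1

Derivation:
Byte 0 = '5': mode=SIZE remaining=0 emitted=0 chunks_done=0
Byte 1 = 0x0D: mode=SIZE_CR remaining=0 emitted=0 chunks_done=0
Byte 2 = 0x0A: mode=DATA remaining=5 emitted=0 chunks_done=0
Byte 3 = 'r': mode=DATA remaining=4 emitted=1 chunks_done=0
Byte 4 = 'k': mode=DATA remaining=3 emitted=2 chunks_done=0
Byte 5 = 'r': mode=DATA remaining=2 emitted=3 chunks_done=0
Byte 6 = '7': mode=DATA remaining=1 emitted=4 chunks_done=0
Byte 7 = 'v': mode=DATA_DONE remaining=0 emitted=5 chunks_done=0
Byte 8 = 0x0D: mode=DATA_CR remaining=0 emitted=5 chunks_done=0
Byte 9 = 0x0A: mode=SIZE remaining=0 emitted=5 chunks_done=1
Byte 10 = '7': mode=SIZE remaining=0 emitted=5 chunks_done=1
Byte 11 = 0x0D: mode=SIZE_CR remaining=0 emitted=5 chunks_done=1
Byte 12 = 0x0A: mode=DATA remaining=7 emitted=5 chunks_done=1
Byte 13 = 'w': mode=DATA remaining=6 emitted=6 chunks_done=1
Byte 14 = 'f': mode=DATA remaining=5 emitted=7 chunks_done=1
Byte 15 = 'k': mode=DATA remaining=4 emitted=8 chunks_done=1
Byte 16 = 's': mode=DATA remaining=3 emitted=9 chunks_done=1
Byte 17 = 'p': mode=DATA remaining=2 emitted=10 chunks_done=1
Byte 18 = 'u': mode=DATA remaining=1 emitted=11 chunks_done=1
Byte 19 = 'p': mode=DATA_DONE remaining=0 emitted=12 chunks_done=1
Byte 20 = 0x0D: mode=DATA_CR remaining=0 emitted=12 chunks_done=1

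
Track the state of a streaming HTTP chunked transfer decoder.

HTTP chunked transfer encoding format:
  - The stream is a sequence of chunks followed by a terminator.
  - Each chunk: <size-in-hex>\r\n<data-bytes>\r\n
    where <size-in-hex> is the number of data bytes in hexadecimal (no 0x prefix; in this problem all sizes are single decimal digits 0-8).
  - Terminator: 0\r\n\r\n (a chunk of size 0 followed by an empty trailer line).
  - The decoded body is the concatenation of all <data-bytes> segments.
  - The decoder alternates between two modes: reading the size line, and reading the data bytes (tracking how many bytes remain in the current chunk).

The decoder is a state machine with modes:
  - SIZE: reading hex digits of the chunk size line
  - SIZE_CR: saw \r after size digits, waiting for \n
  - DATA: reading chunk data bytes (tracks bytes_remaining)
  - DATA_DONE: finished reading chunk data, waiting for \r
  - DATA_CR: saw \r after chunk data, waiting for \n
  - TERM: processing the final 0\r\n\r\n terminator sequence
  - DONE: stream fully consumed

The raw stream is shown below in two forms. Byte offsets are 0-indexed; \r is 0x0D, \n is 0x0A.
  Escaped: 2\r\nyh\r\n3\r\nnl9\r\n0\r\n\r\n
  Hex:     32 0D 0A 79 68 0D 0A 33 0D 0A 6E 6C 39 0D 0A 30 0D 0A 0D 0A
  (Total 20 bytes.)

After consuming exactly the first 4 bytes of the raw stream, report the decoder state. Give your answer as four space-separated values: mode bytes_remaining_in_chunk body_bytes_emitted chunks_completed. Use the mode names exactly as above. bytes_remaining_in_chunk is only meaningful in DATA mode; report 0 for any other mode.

Byte 0 = '2': mode=SIZE remaining=0 emitted=0 chunks_done=0
Byte 1 = 0x0D: mode=SIZE_CR remaining=0 emitted=0 chunks_done=0
Byte 2 = 0x0A: mode=DATA remaining=2 emitted=0 chunks_done=0
Byte 3 = 'y': mode=DATA remaining=1 emitted=1 chunks_done=0

Answer: DATA 1 1 0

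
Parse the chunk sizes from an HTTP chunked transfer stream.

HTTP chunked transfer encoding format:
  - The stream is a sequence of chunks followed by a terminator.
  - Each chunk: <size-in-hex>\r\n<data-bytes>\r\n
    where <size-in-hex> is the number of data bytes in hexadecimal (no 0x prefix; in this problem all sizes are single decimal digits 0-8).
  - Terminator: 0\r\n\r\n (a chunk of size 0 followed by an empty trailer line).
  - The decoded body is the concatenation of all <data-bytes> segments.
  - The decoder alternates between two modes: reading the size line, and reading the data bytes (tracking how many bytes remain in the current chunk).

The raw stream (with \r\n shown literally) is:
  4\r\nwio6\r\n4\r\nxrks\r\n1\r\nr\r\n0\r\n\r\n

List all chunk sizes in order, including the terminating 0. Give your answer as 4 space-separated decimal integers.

Chunk 1: stream[0..1]='4' size=0x4=4, data at stream[3..7]='wio6' -> body[0..4], body so far='wio6'
Chunk 2: stream[9..10]='4' size=0x4=4, data at stream[12..16]='xrks' -> body[4..8], body so far='wio6xrks'
Chunk 3: stream[18..19]='1' size=0x1=1, data at stream[21..22]='r' -> body[8..9], body so far='wio6xrksr'
Chunk 4: stream[24..25]='0' size=0 (terminator). Final body='wio6xrksr' (9 bytes)

Answer: 4 4 1 0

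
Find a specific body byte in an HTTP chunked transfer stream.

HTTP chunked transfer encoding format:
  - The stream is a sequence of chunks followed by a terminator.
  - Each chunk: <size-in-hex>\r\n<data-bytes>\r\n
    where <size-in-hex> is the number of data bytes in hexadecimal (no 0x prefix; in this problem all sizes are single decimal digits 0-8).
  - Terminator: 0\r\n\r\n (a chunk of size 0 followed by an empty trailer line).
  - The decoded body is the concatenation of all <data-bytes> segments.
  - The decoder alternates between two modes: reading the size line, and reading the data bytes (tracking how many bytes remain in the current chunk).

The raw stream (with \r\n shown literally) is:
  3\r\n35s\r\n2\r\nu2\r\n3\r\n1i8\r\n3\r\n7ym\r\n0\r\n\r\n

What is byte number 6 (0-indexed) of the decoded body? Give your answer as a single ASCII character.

Answer: i

Derivation:
Chunk 1: stream[0..1]='3' size=0x3=3, data at stream[3..6]='35s' -> body[0..3], body so far='35s'
Chunk 2: stream[8..9]='2' size=0x2=2, data at stream[11..13]='u2' -> body[3..5], body so far='35su2'
Chunk 3: stream[15..16]='3' size=0x3=3, data at stream[18..21]='1i8' -> body[5..8], body so far='35su21i8'
Chunk 4: stream[23..24]='3' size=0x3=3, data at stream[26..29]='7ym' -> body[8..11], body so far='35su21i87ym'
Chunk 5: stream[31..32]='0' size=0 (terminator). Final body='35su21i87ym' (11 bytes)
Body byte 6 = 'i'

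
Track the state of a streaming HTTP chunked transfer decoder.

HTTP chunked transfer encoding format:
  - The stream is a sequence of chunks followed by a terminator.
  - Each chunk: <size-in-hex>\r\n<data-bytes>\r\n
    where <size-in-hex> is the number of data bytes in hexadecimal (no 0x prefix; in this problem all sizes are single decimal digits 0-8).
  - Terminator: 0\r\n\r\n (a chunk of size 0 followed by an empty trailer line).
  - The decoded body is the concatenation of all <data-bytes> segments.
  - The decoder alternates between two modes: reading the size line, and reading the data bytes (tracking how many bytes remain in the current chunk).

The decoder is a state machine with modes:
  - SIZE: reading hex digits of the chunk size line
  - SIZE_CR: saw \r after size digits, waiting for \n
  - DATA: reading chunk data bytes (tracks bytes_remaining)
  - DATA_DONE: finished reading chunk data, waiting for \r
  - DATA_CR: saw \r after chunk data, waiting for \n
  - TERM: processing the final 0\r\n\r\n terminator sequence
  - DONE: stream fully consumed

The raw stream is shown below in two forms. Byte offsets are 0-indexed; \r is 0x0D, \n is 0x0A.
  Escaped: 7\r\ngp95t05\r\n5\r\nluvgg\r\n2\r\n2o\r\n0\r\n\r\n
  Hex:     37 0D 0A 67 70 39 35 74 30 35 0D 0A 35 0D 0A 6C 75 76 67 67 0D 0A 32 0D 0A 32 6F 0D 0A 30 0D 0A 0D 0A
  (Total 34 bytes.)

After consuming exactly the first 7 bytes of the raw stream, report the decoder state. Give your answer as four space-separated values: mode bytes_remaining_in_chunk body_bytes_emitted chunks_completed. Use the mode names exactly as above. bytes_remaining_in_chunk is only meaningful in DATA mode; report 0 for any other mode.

Answer: DATA 3 4 0

Derivation:
Byte 0 = '7': mode=SIZE remaining=0 emitted=0 chunks_done=0
Byte 1 = 0x0D: mode=SIZE_CR remaining=0 emitted=0 chunks_done=0
Byte 2 = 0x0A: mode=DATA remaining=7 emitted=0 chunks_done=0
Byte 3 = 'g': mode=DATA remaining=6 emitted=1 chunks_done=0
Byte 4 = 'p': mode=DATA remaining=5 emitted=2 chunks_done=0
Byte 5 = '9': mode=DATA remaining=4 emitted=3 chunks_done=0
Byte 6 = '5': mode=DATA remaining=3 emitted=4 chunks_done=0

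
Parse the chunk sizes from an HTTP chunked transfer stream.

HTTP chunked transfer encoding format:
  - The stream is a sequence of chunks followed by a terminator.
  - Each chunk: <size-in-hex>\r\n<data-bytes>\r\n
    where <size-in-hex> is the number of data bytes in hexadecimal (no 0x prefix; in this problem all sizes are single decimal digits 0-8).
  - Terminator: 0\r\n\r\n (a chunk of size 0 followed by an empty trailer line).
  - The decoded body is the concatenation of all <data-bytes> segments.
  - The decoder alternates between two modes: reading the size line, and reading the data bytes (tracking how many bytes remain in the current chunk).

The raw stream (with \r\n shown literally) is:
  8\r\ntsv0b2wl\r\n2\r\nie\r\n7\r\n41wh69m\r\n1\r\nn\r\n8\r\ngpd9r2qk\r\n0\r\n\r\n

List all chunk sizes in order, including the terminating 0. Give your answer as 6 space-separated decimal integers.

Answer: 8 2 7 1 8 0

Derivation:
Chunk 1: stream[0..1]='8' size=0x8=8, data at stream[3..11]='tsv0b2wl' -> body[0..8], body so far='tsv0b2wl'
Chunk 2: stream[13..14]='2' size=0x2=2, data at stream[16..18]='ie' -> body[8..10], body so far='tsv0b2wlie'
Chunk 3: stream[20..21]='7' size=0x7=7, data at stream[23..30]='41wh69m' -> body[10..17], body so far='tsv0b2wlie41wh69m'
Chunk 4: stream[32..33]='1' size=0x1=1, data at stream[35..36]='n' -> body[17..18], body so far='tsv0b2wlie41wh69mn'
Chunk 5: stream[38..39]='8' size=0x8=8, data at stream[41..49]='gpd9r2qk' -> body[18..26], body so far='tsv0b2wlie41wh69mngpd9r2qk'
Chunk 6: stream[51..52]='0' size=0 (terminator). Final body='tsv0b2wlie41wh69mngpd9r2qk' (26 bytes)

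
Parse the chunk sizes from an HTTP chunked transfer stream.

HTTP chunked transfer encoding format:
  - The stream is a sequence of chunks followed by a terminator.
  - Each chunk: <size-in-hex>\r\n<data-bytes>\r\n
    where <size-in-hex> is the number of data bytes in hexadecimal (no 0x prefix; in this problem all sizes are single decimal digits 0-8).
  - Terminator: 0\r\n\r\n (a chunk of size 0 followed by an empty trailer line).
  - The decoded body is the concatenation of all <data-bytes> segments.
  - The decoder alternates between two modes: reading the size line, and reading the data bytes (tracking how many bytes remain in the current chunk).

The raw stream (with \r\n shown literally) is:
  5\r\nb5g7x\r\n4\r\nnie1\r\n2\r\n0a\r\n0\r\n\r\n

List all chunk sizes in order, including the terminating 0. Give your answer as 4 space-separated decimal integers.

Answer: 5 4 2 0

Derivation:
Chunk 1: stream[0..1]='5' size=0x5=5, data at stream[3..8]='b5g7x' -> body[0..5], body so far='b5g7x'
Chunk 2: stream[10..11]='4' size=0x4=4, data at stream[13..17]='nie1' -> body[5..9], body so far='b5g7xnie1'
Chunk 3: stream[19..20]='2' size=0x2=2, data at stream[22..24]='0a' -> body[9..11], body so far='b5g7xnie10a'
Chunk 4: stream[26..27]='0' size=0 (terminator). Final body='b5g7xnie10a' (11 bytes)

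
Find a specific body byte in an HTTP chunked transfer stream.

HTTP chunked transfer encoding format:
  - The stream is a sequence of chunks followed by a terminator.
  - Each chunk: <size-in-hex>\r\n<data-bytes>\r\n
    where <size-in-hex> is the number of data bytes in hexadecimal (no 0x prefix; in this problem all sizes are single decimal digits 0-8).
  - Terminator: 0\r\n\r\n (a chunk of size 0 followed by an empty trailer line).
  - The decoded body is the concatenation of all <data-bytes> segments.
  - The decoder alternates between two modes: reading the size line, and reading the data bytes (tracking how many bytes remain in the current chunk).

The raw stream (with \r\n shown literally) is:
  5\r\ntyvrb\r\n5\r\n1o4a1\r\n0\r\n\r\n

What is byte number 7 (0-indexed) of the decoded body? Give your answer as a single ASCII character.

Chunk 1: stream[0..1]='5' size=0x5=5, data at stream[3..8]='tyvrb' -> body[0..5], body so far='tyvrb'
Chunk 2: stream[10..11]='5' size=0x5=5, data at stream[13..18]='1o4a1' -> body[5..10], body so far='tyvrb1o4a1'
Chunk 3: stream[20..21]='0' size=0 (terminator). Final body='tyvrb1o4a1' (10 bytes)
Body byte 7 = '4'

Answer: 4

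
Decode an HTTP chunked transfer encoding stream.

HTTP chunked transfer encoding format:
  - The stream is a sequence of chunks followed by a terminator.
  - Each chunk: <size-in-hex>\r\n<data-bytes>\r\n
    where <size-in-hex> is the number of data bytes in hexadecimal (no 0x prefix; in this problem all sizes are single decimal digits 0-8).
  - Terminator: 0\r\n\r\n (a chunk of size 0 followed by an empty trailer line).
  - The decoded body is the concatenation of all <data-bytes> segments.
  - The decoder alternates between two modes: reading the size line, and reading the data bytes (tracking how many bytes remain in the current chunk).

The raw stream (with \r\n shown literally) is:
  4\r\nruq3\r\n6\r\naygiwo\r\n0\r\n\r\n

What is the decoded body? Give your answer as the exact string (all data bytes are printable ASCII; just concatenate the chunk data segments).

Answer: ruq3aygiwo

Derivation:
Chunk 1: stream[0..1]='4' size=0x4=4, data at stream[3..7]='ruq3' -> body[0..4], body so far='ruq3'
Chunk 2: stream[9..10]='6' size=0x6=6, data at stream[12..18]='aygiwo' -> body[4..10], body so far='ruq3aygiwo'
Chunk 3: stream[20..21]='0' size=0 (terminator). Final body='ruq3aygiwo' (10 bytes)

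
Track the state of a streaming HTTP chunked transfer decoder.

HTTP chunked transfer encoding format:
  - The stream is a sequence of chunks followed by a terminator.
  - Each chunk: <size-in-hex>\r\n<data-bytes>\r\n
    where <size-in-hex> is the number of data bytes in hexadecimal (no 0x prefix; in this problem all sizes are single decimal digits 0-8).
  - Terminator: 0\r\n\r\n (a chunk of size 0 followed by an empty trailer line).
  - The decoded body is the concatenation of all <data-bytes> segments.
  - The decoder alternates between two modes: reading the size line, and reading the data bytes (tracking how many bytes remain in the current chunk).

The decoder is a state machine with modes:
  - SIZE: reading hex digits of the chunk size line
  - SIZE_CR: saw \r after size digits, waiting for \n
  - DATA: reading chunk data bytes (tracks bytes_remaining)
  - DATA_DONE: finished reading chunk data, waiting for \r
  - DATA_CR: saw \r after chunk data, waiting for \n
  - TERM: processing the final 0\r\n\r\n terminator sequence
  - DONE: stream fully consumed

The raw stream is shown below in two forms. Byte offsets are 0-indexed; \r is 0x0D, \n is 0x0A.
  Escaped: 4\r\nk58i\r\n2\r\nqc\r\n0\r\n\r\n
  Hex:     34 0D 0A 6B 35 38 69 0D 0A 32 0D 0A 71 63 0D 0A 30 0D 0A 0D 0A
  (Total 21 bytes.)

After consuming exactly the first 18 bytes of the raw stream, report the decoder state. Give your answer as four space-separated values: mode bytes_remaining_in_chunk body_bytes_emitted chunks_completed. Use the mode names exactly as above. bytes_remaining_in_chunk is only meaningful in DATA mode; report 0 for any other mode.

Byte 0 = '4': mode=SIZE remaining=0 emitted=0 chunks_done=0
Byte 1 = 0x0D: mode=SIZE_CR remaining=0 emitted=0 chunks_done=0
Byte 2 = 0x0A: mode=DATA remaining=4 emitted=0 chunks_done=0
Byte 3 = 'k': mode=DATA remaining=3 emitted=1 chunks_done=0
Byte 4 = '5': mode=DATA remaining=2 emitted=2 chunks_done=0
Byte 5 = '8': mode=DATA remaining=1 emitted=3 chunks_done=0
Byte 6 = 'i': mode=DATA_DONE remaining=0 emitted=4 chunks_done=0
Byte 7 = 0x0D: mode=DATA_CR remaining=0 emitted=4 chunks_done=0
Byte 8 = 0x0A: mode=SIZE remaining=0 emitted=4 chunks_done=1
Byte 9 = '2': mode=SIZE remaining=0 emitted=4 chunks_done=1
Byte 10 = 0x0D: mode=SIZE_CR remaining=0 emitted=4 chunks_done=1
Byte 11 = 0x0A: mode=DATA remaining=2 emitted=4 chunks_done=1
Byte 12 = 'q': mode=DATA remaining=1 emitted=5 chunks_done=1
Byte 13 = 'c': mode=DATA_DONE remaining=0 emitted=6 chunks_done=1
Byte 14 = 0x0D: mode=DATA_CR remaining=0 emitted=6 chunks_done=1
Byte 15 = 0x0A: mode=SIZE remaining=0 emitted=6 chunks_done=2
Byte 16 = '0': mode=SIZE remaining=0 emitted=6 chunks_done=2
Byte 17 = 0x0D: mode=SIZE_CR remaining=0 emitted=6 chunks_done=2

Answer: SIZE_CR 0 6 2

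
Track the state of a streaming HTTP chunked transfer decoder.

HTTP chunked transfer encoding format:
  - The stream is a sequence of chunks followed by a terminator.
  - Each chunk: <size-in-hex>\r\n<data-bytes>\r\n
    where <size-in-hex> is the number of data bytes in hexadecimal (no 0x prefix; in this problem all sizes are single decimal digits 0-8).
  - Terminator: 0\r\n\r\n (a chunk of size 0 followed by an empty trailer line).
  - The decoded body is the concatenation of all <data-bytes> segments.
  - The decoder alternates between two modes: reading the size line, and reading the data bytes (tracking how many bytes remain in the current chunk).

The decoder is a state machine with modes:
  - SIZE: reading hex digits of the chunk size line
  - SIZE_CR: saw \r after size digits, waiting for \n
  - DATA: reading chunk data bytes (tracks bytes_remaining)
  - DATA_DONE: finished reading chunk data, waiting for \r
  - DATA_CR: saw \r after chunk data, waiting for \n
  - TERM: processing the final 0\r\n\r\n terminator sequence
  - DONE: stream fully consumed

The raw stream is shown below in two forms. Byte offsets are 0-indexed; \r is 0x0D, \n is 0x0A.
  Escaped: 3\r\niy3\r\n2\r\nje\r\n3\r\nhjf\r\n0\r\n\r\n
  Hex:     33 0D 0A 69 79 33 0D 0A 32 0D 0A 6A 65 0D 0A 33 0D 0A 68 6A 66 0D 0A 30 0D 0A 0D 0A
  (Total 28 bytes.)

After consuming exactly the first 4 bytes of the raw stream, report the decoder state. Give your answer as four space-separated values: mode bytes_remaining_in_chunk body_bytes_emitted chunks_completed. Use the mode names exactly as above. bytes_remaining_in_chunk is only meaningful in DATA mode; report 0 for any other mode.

Answer: DATA 2 1 0

Derivation:
Byte 0 = '3': mode=SIZE remaining=0 emitted=0 chunks_done=0
Byte 1 = 0x0D: mode=SIZE_CR remaining=0 emitted=0 chunks_done=0
Byte 2 = 0x0A: mode=DATA remaining=3 emitted=0 chunks_done=0
Byte 3 = 'i': mode=DATA remaining=2 emitted=1 chunks_done=0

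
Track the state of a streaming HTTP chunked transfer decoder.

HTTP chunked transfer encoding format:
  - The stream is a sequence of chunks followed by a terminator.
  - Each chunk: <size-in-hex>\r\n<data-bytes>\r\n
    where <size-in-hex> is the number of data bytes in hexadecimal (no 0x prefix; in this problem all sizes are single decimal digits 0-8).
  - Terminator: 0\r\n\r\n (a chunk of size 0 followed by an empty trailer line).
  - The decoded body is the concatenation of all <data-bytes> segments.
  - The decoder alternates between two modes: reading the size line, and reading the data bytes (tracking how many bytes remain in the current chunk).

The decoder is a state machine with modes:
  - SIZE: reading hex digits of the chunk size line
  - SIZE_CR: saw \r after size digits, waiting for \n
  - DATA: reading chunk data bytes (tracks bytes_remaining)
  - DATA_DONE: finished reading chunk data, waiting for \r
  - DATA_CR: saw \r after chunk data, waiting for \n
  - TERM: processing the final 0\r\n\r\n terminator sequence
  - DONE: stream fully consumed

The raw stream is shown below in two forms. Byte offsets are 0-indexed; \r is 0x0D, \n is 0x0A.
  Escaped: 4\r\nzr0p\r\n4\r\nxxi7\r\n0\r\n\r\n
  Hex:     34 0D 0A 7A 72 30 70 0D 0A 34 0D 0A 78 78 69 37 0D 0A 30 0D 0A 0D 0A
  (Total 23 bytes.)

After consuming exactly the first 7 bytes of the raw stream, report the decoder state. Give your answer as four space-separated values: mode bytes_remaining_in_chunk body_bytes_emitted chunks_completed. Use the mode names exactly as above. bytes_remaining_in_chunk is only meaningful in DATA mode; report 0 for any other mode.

Byte 0 = '4': mode=SIZE remaining=0 emitted=0 chunks_done=0
Byte 1 = 0x0D: mode=SIZE_CR remaining=0 emitted=0 chunks_done=0
Byte 2 = 0x0A: mode=DATA remaining=4 emitted=0 chunks_done=0
Byte 3 = 'z': mode=DATA remaining=3 emitted=1 chunks_done=0
Byte 4 = 'r': mode=DATA remaining=2 emitted=2 chunks_done=0
Byte 5 = '0': mode=DATA remaining=1 emitted=3 chunks_done=0
Byte 6 = 'p': mode=DATA_DONE remaining=0 emitted=4 chunks_done=0

Answer: DATA_DONE 0 4 0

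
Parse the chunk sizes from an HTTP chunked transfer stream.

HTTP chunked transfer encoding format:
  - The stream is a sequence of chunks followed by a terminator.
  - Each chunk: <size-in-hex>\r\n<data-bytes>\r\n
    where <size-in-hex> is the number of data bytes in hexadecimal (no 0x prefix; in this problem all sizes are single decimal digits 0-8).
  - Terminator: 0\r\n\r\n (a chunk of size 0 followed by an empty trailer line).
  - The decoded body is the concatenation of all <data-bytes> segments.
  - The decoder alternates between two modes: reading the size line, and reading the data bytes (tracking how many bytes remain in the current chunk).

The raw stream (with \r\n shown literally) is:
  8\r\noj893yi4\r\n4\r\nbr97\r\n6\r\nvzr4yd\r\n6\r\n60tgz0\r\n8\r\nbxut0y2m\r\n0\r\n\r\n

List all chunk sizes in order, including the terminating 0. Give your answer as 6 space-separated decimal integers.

Answer: 8 4 6 6 8 0

Derivation:
Chunk 1: stream[0..1]='8' size=0x8=8, data at stream[3..11]='oj893yi4' -> body[0..8], body so far='oj893yi4'
Chunk 2: stream[13..14]='4' size=0x4=4, data at stream[16..20]='br97' -> body[8..12], body so far='oj893yi4br97'
Chunk 3: stream[22..23]='6' size=0x6=6, data at stream[25..31]='vzr4yd' -> body[12..18], body so far='oj893yi4br97vzr4yd'
Chunk 4: stream[33..34]='6' size=0x6=6, data at stream[36..42]='60tgz0' -> body[18..24], body so far='oj893yi4br97vzr4yd60tgz0'
Chunk 5: stream[44..45]='8' size=0x8=8, data at stream[47..55]='bxut0y2m' -> body[24..32], body so far='oj893yi4br97vzr4yd60tgz0bxut0y2m'
Chunk 6: stream[57..58]='0' size=0 (terminator). Final body='oj893yi4br97vzr4yd60tgz0bxut0y2m' (32 bytes)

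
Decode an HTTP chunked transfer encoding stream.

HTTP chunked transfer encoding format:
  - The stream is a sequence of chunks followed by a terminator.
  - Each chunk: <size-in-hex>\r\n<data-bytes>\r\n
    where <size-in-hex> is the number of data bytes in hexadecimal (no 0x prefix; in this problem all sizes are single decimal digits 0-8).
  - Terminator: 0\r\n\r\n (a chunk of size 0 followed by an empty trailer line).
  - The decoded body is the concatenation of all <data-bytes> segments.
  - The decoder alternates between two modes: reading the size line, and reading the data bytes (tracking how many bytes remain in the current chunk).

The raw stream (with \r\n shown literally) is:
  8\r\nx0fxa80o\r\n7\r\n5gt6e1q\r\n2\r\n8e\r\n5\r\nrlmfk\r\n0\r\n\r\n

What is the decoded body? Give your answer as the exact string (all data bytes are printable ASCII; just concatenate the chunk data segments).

Chunk 1: stream[0..1]='8' size=0x8=8, data at stream[3..11]='x0fxa80o' -> body[0..8], body so far='x0fxa80o'
Chunk 2: stream[13..14]='7' size=0x7=7, data at stream[16..23]='5gt6e1q' -> body[8..15], body so far='x0fxa80o5gt6e1q'
Chunk 3: stream[25..26]='2' size=0x2=2, data at stream[28..30]='8e' -> body[15..17], body so far='x0fxa80o5gt6e1q8e'
Chunk 4: stream[32..33]='5' size=0x5=5, data at stream[35..40]='rlmfk' -> body[17..22], body so far='x0fxa80o5gt6e1q8erlmfk'
Chunk 5: stream[42..43]='0' size=0 (terminator). Final body='x0fxa80o5gt6e1q8erlmfk' (22 bytes)

Answer: x0fxa80o5gt6e1q8erlmfk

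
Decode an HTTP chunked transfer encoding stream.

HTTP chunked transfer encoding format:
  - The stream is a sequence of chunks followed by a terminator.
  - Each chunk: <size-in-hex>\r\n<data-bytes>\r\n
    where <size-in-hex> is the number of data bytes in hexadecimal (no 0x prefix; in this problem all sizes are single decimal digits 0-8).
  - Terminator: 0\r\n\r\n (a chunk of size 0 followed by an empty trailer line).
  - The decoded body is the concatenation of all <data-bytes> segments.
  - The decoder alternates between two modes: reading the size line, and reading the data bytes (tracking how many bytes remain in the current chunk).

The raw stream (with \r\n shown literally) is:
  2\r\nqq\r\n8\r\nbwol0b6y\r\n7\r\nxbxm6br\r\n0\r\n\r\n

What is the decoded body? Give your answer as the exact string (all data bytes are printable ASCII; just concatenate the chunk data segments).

Answer: qqbwol0b6yxbxm6br

Derivation:
Chunk 1: stream[0..1]='2' size=0x2=2, data at stream[3..5]='qq' -> body[0..2], body so far='qq'
Chunk 2: stream[7..8]='8' size=0x8=8, data at stream[10..18]='bwol0b6y' -> body[2..10], body so far='qqbwol0b6y'
Chunk 3: stream[20..21]='7' size=0x7=7, data at stream[23..30]='xbxm6br' -> body[10..17], body so far='qqbwol0b6yxbxm6br'
Chunk 4: stream[32..33]='0' size=0 (terminator). Final body='qqbwol0b6yxbxm6br' (17 bytes)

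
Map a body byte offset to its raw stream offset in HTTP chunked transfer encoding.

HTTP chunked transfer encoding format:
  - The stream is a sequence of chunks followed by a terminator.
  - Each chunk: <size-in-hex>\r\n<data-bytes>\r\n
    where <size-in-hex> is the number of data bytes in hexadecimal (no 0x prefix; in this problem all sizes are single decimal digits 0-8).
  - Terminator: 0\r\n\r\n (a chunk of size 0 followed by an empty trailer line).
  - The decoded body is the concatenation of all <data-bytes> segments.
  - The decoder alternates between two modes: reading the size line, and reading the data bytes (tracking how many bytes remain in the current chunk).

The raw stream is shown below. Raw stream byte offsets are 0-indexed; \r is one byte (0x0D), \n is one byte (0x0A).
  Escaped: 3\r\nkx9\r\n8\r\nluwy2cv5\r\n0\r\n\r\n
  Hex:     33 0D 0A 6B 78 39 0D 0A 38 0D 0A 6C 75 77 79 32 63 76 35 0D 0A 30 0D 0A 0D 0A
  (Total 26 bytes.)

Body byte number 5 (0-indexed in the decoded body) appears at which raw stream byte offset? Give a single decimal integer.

Answer: 13

Derivation:
Chunk 1: stream[0..1]='3' size=0x3=3, data at stream[3..6]='kx9' -> body[0..3], body so far='kx9'
Chunk 2: stream[8..9]='8' size=0x8=8, data at stream[11..19]='luwy2cv5' -> body[3..11], body so far='kx9luwy2cv5'
Chunk 3: stream[21..22]='0' size=0 (terminator). Final body='kx9luwy2cv5' (11 bytes)
Body byte 5 at stream offset 13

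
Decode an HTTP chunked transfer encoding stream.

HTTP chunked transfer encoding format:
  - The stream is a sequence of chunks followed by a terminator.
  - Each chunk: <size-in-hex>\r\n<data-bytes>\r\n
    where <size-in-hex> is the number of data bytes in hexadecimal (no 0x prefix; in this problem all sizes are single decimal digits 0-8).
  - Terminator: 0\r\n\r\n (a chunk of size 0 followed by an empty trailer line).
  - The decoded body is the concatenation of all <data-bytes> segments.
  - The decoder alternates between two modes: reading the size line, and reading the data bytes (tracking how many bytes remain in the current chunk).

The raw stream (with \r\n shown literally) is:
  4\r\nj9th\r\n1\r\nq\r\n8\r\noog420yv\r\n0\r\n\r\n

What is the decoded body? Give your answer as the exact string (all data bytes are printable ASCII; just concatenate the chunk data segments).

Answer: j9thqoog420yv

Derivation:
Chunk 1: stream[0..1]='4' size=0x4=4, data at stream[3..7]='j9th' -> body[0..4], body so far='j9th'
Chunk 2: stream[9..10]='1' size=0x1=1, data at stream[12..13]='q' -> body[4..5], body so far='j9thq'
Chunk 3: stream[15..16]='8' size=0x8=8, data at stream[18..26]='oog420yv' -> body[5..13], body so far='j9thqoog420yv'
Chunk 4: stream[28..29]='0' size=0 (terminator). Final body='j9thqoog420yv' (13 bytes)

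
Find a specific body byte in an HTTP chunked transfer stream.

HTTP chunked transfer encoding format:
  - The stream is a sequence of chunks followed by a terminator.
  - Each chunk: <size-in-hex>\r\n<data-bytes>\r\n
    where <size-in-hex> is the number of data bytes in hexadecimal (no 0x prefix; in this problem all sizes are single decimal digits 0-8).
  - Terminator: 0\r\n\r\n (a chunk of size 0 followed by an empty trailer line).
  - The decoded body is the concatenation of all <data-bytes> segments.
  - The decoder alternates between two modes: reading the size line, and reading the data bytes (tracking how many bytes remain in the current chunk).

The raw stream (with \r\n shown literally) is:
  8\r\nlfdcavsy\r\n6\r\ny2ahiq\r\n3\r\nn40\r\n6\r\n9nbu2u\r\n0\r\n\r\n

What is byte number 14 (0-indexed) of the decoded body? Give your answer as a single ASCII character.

Chunk 1: stream[0..1]='8' size=0x8=8, data at stream[3..11]='lfdcavsy' -> body[0..8], body so far='lfdcavsy'
Chunk 2: stream[13..14]='6' size=0x6=6, data at stream[16..22]='y2ahiq' -> body[8..14], body so far='lfdcavsyy2ahiq'
Chunk 3: stream[24..25]='3' size=0x3=3, data at stream[27..30]='n40' -> body[14..17], body so far='lfdcavsyy2ahiqn40'
Chunk 4: stream[32..33]='6' size=0x6=6, data at stream[35..41]='9nbu2u' -> body[17..23], body so far='lfdcavsyy2ahiqn409nbu2u'
Chunk 5: stream[43..44]='0' size=0 (terminator). Final body='lfdcavsyy2ahiqn409nbu2u' (23 bytes)
Body byte 14 = 'n'

Answer: n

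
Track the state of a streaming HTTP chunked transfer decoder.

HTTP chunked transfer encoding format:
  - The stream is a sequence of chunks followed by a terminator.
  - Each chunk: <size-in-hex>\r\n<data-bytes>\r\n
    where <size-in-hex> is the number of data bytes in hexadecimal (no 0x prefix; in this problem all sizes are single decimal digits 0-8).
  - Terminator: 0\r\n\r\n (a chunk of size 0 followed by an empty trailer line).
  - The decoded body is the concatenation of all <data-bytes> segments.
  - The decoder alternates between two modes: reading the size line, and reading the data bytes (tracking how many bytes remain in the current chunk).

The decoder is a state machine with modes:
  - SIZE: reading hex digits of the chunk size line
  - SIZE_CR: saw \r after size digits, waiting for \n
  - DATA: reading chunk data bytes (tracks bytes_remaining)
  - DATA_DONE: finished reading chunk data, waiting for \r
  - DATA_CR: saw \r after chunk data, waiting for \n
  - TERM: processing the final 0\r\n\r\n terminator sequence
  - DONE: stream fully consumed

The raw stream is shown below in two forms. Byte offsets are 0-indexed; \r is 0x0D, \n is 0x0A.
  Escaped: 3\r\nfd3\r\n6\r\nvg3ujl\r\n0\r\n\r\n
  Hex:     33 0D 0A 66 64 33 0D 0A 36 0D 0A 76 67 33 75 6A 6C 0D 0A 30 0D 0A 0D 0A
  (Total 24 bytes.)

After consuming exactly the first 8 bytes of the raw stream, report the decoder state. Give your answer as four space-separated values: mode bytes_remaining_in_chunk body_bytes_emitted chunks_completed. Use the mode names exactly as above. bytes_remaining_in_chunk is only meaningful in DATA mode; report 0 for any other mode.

Byte 0 = '3': mode=SIZE remaining=0 emitted=0 chunks_done=0
Byte 1 = 0x0D: mode=SIZE_CR remaining=0 emitted=0 chunks_done=0
Byte 2 = 0x0A: mode=DATA remaining=3 emitted=0 chunks_done=0
Byte 3 = 'f': mode=DATA remaining=2 emitted=1 chunks_done=0
Byte 4 = 'd': mode=DATA remaining=1 emitted=2 chunks_done=0
Byte 5 = '3': mode=DATA_DONE remaining=0 emitted=3 chunks_done=0
Byte 6 = 0x0D: mode=DATA_CR remaining=0 emitted=3 chunks_done=0
Byte 7 = 0x0A: mode=SIZE remaining=0 emitted=3 chunks_done=1

Answer: SIZE 0 3 1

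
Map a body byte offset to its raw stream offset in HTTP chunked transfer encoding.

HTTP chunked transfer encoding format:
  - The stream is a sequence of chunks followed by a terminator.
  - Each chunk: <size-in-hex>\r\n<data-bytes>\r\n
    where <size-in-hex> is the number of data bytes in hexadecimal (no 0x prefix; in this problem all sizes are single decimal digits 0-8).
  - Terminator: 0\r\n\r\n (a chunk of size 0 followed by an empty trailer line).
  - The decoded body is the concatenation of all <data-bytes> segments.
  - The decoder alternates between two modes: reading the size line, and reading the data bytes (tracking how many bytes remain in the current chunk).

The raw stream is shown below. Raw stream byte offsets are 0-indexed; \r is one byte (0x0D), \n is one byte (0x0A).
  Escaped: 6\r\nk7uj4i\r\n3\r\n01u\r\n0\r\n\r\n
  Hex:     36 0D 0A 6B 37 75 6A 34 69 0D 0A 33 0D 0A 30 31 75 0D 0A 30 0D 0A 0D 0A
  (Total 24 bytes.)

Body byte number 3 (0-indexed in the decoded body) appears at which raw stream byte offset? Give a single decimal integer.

Chunk 1: stream[0..1]='6' size=0x6=6, data at stream[3..9]='k7uj4i' -> body[0..6], body so far='k7uj4i'
Chunk 2: stream[11..12]='3' size=0x3=3, data at stream[14..17]='01u' -> body[6..9], body so far='k7uj4i01u'
Chunk 3: stream[19..20]='0' size=0 (terminator). Final body='k7uj4i01u' (9 bytes)
Body byte 3 at stream offset 6

Answer: 6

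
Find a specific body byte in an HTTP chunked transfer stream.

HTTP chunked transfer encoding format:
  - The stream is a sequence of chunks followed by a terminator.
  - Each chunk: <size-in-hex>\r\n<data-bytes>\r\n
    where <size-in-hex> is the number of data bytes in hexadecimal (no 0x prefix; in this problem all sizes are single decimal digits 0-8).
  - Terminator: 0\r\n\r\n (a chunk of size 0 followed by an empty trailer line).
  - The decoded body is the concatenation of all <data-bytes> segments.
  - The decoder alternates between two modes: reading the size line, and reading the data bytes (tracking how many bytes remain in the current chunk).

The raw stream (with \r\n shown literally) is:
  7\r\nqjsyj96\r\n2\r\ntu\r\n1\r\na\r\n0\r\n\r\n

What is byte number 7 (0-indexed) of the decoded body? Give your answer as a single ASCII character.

Chunk 1: stream[0..1]='7' size=0x7=7, data at stream[3..10]='qjsyj96' -> body[0..7], body so far='qjsyj96'
Chunk 2: stream[12..13]='2' size=0x2=2, data at stream[15..17]='tu' -> body[7..9], body so far='qjsyj96tu'
Chunk 3: stream[19..20]='1' size=0x1=1, data at stream[22..23]='a' -> body[9..10], body so far='qjsyj96tua'
Chunk 4: stream[25..26]='0' size=0 (terminator). Final body='qjsyj96tua' (10 bytes)
Body byte 7 = 't'

Answer: t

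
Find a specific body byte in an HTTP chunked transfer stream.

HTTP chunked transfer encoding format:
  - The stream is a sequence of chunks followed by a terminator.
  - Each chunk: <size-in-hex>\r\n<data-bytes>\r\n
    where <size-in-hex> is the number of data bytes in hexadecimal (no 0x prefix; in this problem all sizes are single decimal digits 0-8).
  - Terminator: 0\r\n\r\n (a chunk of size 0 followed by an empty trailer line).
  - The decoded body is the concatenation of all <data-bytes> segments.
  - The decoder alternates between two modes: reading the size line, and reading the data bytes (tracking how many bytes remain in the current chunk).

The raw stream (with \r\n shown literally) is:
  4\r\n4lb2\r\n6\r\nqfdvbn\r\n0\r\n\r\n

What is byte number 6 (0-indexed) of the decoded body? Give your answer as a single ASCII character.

Answer: d

Derivation:
Chunk 1: stream[0..1]='4' size=0x4=4, data at stream[3..7]='4lb2' -> body[0..4], body so far='4lb2'
Chunk 2: stream[9..10]='6' size=0x6=6, data at stream[12..18]='qfdvbn' -> body[4..10], body so far='4lb2qfdvbn'
Chunk 3: stream[20..21]='0' size=0 (terminator). Final body='4lb2qfdvbn' (10 bytes)
Body byte 6 = 'd'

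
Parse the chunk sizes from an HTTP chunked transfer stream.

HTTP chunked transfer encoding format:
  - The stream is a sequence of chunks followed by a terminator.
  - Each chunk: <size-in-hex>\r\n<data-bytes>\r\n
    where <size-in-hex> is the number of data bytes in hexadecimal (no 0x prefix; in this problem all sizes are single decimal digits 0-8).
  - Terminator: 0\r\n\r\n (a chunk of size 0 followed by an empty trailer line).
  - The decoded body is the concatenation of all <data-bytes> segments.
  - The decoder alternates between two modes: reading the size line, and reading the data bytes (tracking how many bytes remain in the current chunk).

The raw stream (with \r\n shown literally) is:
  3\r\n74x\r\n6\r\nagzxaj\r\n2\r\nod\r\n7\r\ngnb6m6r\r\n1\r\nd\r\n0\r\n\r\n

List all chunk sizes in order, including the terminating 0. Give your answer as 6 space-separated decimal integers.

Answer: 3 6 2 7 1 0

Derivation:
Chunk 1: stream[0..1]='3' size=0x3=3, data at stream[3..6]='74x' -> body[0..3], body so far='74x'
Chunk 2: stream[8..9]='6' size=0x6=6, data at stream[11..17]='agzxaj' -> body[3..9], body so far='74xagzxaj'
Chunk 3: stream[19..20]='2' size=0x2=2, data at stream[22..24]='od' -> body[9..11], body so far='74xagzxajod'
Chunk 4: stream[26..27]='7' size=0x7=7, data at stream[29..36]='gnb6m6r' -> body[11..18], body so far='74xagzxajodgnb6m6r'
Chunk 5: stream[38..39]='1' size=0x1=1, data at stream[41..42]='d' -> body[18..19], body so far='74xagzxajodgnb6m6rd'
Chunk 6: stream[44..45]='0' size=0 (terminator). Final body='74xagzxajodgnb6m6rd' (19 bytes)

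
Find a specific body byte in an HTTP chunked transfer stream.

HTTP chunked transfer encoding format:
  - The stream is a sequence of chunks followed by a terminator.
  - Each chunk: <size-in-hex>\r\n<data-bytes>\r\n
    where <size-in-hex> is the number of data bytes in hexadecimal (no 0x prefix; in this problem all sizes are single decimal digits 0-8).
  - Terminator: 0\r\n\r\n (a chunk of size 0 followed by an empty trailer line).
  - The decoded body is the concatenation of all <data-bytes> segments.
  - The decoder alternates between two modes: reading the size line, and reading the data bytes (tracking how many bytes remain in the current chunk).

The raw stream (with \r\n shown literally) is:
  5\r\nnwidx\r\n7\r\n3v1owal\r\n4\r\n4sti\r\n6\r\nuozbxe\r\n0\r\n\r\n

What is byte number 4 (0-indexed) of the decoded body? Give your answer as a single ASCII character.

Answer: x

Derivation:
Chunk 1: stream[0..1]='5' size=0x5=5, data at stream[3..8]='nwidx' -> body[0..5], body so far='nwidx'
Chunk 2: stream[10..11]='7' size=0x7=7, data at stream[13..20]='3v1owal' -> body[5..12], body so far='nwidx3v1owal'
Chunk 3: stream[22..23]='4' size=0x4=4, data at stream[25..29]='4sti' -> body[12..16], body so far='nwidx3v1owal4sti'
Chunk 4: stream[31..32]='6' size=0x6=6, data at stream[34..40]='uozbxe' -> body[16..22], body so far='nwidx3v1owal4stiuozbxe'
Chunk 5: stream[42..43]='0' size=0 (terminator). Final body='nwidx3v1owal4stiuozbxe' (22 bytes)
Body byte 4 = 'x'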